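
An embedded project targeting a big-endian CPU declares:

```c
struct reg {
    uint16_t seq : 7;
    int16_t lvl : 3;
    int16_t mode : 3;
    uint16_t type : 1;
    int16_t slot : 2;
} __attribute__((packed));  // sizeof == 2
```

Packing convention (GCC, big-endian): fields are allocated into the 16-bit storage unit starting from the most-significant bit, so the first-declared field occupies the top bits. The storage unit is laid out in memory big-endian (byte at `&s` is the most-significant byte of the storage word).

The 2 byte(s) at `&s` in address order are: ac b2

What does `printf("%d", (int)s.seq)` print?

86

[0]=0xac [1]=0xb2 (big-endian) → word 0xacb2
seq:7 @ bit 9 → (0xacb2>>9)&0x7f = 0x56  ←
lvl:3 @ bit 6 → (0xacb2>>6)&0x7 = 0x2
mode:3 @ bit 3 → (0xacb2>>3)&0x7 = 0x6
type:1 @ bit 2 → (0xacb2>>2)&0x1 = 0x0
slot:2 @ bit 0 → (0xacb2>>0)&0x3 = 0x2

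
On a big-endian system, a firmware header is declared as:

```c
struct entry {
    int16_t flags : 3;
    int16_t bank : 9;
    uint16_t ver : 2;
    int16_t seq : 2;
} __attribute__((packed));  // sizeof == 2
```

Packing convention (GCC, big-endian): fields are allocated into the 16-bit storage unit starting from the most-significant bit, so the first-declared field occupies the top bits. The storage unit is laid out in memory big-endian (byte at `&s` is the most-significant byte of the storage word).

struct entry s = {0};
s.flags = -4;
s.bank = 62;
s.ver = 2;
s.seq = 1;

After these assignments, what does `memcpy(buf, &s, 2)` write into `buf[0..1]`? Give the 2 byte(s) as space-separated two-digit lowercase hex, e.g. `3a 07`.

[13+:3] flags=-4 & 0x7 = 0x4; word=0x8000
[4+:9] bank=62 & 0x1ff = 0x3e; word=0x83e0
[2+:2] ver=2 & 0x3 = 0x2; word=0x83e8
[0+:2] seq=1 & 0x3 = 0x1; word=0x83e9
word = 0x83e9 → big-endian bytes:
  [0]=0x83  [1]=0xe9

83 e9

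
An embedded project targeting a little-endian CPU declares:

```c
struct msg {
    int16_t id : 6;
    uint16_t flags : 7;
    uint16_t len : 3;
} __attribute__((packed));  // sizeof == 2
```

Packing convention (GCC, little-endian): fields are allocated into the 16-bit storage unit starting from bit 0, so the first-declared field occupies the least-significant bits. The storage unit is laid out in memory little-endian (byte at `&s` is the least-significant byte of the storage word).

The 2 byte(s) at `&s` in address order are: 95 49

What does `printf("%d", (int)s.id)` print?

21

[0]=0x95 [1]=0x49 (little-endian) → word 0x4995
id:6 @ bit 0 → (0x4995>>0)&0x3f = 0x15  ←
flags:7 @ bit 6 → (0x4995>>6)&0x7f = 0x26
len:3 @ bit 13 → (0x4995>>13)&0x7 = 0x2
id signed 6b, MSB=0: value = 21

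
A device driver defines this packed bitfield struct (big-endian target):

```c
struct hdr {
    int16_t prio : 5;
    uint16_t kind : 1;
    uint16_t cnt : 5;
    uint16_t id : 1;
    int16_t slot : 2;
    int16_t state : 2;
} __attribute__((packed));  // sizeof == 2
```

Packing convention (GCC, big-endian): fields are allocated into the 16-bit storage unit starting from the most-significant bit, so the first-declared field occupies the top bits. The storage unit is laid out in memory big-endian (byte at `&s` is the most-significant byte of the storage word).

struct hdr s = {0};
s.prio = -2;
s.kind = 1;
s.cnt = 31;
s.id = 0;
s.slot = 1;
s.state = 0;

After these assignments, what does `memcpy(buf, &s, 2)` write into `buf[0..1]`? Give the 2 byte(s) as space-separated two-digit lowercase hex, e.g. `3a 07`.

f7 e4

prio:5 = -2 → 0x1e << 11 → word 0xf000
kind:1 = 1 → 0x1 << 10 → word 0xf400
cnt:5 = 31 → 0x1f << 5 → word 0xf7e0
id:1 = 0 → 0x0 << 4 → word 0xf7e0
slot:2 = 1 → 0x1 << 2 → word 0xf7e4
state:2 = 0 → 0x0 << 0 → word 0xf7e4
word = 0xf7e4 → big-endian bytes:
  [0]=0xf7  [1]=0xe4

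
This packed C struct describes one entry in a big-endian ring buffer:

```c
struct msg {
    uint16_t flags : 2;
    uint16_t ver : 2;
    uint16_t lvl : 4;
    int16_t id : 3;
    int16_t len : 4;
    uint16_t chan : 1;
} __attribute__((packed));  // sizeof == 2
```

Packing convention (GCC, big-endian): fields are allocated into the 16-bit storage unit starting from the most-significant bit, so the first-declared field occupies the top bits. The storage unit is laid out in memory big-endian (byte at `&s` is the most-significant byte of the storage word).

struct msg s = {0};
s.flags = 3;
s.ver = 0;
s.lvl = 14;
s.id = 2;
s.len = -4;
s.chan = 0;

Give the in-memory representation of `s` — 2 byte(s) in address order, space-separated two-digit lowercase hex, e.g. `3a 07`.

[14+:2] flags=3 & 0x3 = 0x3; word=0xc000
[12+:2] ver=0 & 0x3 = 0x0; word=0xc000
[8+:4] lvl=14 & 0xf = 0xe; word=0xce00
[5+:3] id=2 & 0x7 = 0x2; word=0xce40
[1+:4] len=-4 & 0xf = 0xc; word=0xce58
[0+:1] chan=0 & 0x1 = 0x0; word=0xce58
word = 0xce58 → big-endian bytes:
  [0]=0xce  [1]=0x58

ce 58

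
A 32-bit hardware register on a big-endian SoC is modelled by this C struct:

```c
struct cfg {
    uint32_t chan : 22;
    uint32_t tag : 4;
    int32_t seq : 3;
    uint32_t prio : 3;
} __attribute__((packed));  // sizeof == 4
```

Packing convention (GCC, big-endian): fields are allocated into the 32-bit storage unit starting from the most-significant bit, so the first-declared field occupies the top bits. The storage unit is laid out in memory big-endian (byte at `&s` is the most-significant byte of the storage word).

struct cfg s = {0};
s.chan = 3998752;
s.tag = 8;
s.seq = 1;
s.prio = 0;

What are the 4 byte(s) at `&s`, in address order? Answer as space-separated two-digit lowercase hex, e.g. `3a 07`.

chan (22b) val=3998752 bits=0x3d0420 at bit 10: 0xf4108000
tag (4b) val=8 bits=0x8 at bit 6: 0xf4108200
seq (3b) val=1 bits=0x1 at bit 3: 0xf4108208
prio (3b) val=0 bits=0x0 at bit 0: 0xf4108208
word = 0xf4108208 → big-endian bytes:
  [0]=0xf4  [1]=0x10  [2]=0x82  [3]=0x08

f4 10 82 08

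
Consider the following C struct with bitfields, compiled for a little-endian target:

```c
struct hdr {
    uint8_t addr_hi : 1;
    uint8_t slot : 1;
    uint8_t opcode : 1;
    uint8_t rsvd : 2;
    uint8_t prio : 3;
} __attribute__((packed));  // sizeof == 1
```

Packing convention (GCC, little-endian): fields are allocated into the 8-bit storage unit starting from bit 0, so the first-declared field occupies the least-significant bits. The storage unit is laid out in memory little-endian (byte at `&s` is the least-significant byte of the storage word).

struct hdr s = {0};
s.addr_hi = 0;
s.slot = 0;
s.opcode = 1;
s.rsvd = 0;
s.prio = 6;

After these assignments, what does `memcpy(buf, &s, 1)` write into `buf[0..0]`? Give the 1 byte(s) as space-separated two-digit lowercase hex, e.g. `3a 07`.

addr_hi:1 = 0 → 0x0 << 0 → word 0x00
slot:1 = 0 → 0x0 << 1 → word 0x00
opcode:1 = 1 → 0x1 << 2 → word 0x04
rsvd:2 = 0 → 0x0 << 3 → word 0x04
prio:3 = 6 → 0x6 << 5 → word 0xc4
word = 0xc4 → little-endian bytes:
  [0]=0xc4

c4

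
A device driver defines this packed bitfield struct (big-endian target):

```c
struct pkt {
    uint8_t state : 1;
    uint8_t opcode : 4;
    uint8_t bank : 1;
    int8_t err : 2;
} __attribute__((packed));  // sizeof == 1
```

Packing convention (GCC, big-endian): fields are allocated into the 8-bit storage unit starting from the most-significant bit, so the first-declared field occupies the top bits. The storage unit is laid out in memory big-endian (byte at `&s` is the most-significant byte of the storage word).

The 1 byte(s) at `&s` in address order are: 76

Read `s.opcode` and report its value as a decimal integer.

14

[0]=0x76 (big-endian) → word 0x76
state:1 @ bit 7 → (0x76>>7)&0x1 = 0x0
opcode:4 @ bit 3 → (0x76>>3)&0xf = 0xe  ←
bank:1 @ bit 2 → (0x76>>2)&0x1 = 0x1
err:2 @ bit 0 → (0x76>>0)&0x3 = 0x2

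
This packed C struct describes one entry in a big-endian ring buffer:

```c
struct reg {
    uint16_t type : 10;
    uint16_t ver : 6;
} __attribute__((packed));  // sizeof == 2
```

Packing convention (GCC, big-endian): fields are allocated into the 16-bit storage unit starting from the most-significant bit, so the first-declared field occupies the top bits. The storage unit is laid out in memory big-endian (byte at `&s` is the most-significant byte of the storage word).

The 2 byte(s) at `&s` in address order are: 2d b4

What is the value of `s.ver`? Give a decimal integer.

52

[0]=0x2d [1]=0xb4 (big-endian) → word 0x2db4
type:10 @ bit 6 → (0x2db4>>6)&0x3ff = 0xb6
ver:6 @ bit 0 → (0x2db4>>0)&0x3f = 0x34  ←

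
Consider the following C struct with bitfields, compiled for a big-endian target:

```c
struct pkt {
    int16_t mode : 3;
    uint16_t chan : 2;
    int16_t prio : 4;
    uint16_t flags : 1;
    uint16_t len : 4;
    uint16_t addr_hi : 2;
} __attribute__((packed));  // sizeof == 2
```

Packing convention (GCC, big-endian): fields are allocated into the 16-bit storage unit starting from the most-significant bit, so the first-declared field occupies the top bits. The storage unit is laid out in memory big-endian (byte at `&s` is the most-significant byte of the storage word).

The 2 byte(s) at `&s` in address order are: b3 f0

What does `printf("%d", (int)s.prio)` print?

[0]=0xb3 [1]=0xf0 (big-endian) → word 0xb3f0
mode:3 @ bit 13 → (0xb3f0>>13)&0x7 = 0x5
chan:2 @ bit 11 → (0xb3f0>>11)&0x3 = 0x2
prio:4 @ bit 7 → (0xb3f0>>7)&0xf = 0x7  ←
flags:1 @ bit 6 → (0xb3f0>>6)&0x1 = 0x1
len:4 @ bit 2 → (0xb3f0>>2)&0xf = 0xc
addr_hi:2 @ bit 0 → (0xb3f0>>0)&0x3 = 0x0
prio signed 4b, MSB=0: value = 7

7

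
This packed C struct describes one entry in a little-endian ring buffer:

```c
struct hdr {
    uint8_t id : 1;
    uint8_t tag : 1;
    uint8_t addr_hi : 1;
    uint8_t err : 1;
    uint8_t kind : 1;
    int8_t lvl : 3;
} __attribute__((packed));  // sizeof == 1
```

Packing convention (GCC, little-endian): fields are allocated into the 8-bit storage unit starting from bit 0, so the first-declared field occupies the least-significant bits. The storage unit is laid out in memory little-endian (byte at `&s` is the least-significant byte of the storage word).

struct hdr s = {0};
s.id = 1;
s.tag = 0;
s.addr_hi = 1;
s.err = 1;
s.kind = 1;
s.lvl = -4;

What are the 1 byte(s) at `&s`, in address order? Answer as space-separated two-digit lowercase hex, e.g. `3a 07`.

[0+:1] id=1 & 0x1 = 0x1; word=0x01
[1+:1] tag=0 & 0x1 = 0x0; word=0x01
[2+:1] addr_hi=1 & 0x1 = 0x1; word=0x05
[3+:1] err=1 & 0x1 = 0x1; word=0x0d
[4+:1] kind=1 & 0x1 = 0x1; word=0x1d
[5+:3] lvl=-4 & 0x7 = 0x4; word=0x9d
word = 0x9d → little-endian bytes:
  [0]=0x9d

9d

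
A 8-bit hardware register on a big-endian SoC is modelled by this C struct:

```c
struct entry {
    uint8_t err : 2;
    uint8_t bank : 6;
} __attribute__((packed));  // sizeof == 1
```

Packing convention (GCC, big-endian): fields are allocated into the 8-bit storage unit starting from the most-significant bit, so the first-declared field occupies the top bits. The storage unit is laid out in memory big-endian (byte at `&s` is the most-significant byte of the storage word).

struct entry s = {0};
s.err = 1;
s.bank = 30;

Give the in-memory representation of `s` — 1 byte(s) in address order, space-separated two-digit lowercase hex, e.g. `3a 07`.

err:2 = 1 → 0x1 << 6 → word 0x40
bank:6 = 30 → 0x1e << 0 → word 0x5e
word = 0x5e → big-endian bytes:
  [0]=0x5e

5e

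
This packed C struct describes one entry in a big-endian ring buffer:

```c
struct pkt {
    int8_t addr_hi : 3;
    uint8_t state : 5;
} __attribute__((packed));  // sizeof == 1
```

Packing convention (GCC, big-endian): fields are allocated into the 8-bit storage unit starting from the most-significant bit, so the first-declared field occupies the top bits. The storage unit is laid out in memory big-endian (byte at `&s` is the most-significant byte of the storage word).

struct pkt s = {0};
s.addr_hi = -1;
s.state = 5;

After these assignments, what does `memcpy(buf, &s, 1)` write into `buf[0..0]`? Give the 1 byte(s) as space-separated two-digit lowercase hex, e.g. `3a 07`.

e5

addr_hi (3b) val=-1 bits=0x7 at bit 5: 0xe0
state (5b) val=5 bits=0x5 at bit 0: 0xe5
word = 0xe5 → big-endian bytes:
  [0]=0xe5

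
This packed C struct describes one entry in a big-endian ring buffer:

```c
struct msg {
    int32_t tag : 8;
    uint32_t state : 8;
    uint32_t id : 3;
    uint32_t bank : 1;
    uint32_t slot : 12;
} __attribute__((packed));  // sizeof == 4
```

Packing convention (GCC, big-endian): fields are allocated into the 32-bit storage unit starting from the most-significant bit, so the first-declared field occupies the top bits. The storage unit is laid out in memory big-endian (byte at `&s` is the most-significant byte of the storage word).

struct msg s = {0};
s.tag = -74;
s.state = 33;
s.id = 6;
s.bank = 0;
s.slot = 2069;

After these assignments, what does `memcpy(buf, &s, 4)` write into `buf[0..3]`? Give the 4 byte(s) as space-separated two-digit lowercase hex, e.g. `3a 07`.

tag:8 = -74 → 0xb6 << 24 → word 0xb6000000
state:8 = 33 → 0x21 << 16 → word 0xb6210000
id:3 = 6 → 0x6 << 13 → word 0xb621c000
bank:1 = 0 → 0x0 << 12 → word 0xb621c000
slot:12 = 2069 → 0x815 << 0 → word 0xb621c815
word = 0xb621c815 → big-endian bytes:
  [0]=0xb6  [1]=0x21  [2]=0xc8  [3]=0x15

b6 21 c8 15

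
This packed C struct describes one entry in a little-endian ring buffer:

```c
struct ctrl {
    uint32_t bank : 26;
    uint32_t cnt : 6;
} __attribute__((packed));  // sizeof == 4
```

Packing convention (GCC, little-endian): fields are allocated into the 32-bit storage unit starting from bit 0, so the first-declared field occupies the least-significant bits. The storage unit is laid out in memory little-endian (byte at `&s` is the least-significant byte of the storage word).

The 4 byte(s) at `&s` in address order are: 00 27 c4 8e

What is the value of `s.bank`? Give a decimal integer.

46409472

[0]=0x00 [1]=0x27 [2]=0xc4 [3]=0x8e (little-endian) → word 0x8ec42700
bank [0+:26] = (word>>0) & 0x3ffffff = 46409472  ←
cnt [26+:6] = (word>>26) & 0x3f = 35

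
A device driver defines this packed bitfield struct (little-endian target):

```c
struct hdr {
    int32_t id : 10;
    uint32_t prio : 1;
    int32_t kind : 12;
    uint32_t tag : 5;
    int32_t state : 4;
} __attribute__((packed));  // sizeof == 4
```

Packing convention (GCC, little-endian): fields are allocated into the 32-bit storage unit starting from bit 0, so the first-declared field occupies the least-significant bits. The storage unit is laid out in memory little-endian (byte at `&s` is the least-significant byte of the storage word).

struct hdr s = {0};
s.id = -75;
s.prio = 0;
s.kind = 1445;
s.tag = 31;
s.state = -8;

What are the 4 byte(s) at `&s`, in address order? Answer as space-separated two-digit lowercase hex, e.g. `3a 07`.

b5 2b ad 8f

id:10 = -75 → 0x3b5 << 0 → word 0x000003b5
prio:1 = 0 → 0x0 << 10 → word 0x000003b5
kind:12 = 1445 → 0x5a5 << 11 → word 0x002d2bb5
tag:5 = 31 → 0x1f << 23 → word 0x0fad2bb5
state:4 = -8 → 0x8 << 28 → word 0x8fad2bb5
word = 0x8fad2bb5 → little-endian bytes:
  [0]=0xb5  [1]=0x2b  [2]=0xad  [3]=0x8f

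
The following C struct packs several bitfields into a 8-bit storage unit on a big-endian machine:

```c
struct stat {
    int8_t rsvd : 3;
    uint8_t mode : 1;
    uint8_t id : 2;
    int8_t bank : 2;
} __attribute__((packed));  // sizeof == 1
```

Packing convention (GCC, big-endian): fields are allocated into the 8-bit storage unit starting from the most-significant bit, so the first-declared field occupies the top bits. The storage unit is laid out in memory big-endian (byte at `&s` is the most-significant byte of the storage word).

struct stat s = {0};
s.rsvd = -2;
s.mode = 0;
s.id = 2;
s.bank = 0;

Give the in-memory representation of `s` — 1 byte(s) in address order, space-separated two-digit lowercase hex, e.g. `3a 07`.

rsvd (3b) val=-2 bits=0x6 at bit 5: 0xc0
mode (1b) val=0 bits=0x0 at bit 4: 0xc0
id (2b) val=2 bits=0x2 at bit 2: 0xc8
bank (2b) val=0 bits=0x0 at bit 0: 0xc8
word = 0xc8 → big-endian bytes:
  [0]=0xc8

c8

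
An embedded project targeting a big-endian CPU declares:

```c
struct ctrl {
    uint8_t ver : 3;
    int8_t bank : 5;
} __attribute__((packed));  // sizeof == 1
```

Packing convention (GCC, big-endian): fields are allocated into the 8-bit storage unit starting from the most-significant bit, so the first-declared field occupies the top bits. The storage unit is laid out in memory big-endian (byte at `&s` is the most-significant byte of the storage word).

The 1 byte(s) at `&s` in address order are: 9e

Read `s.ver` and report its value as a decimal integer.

4

[0]=0x9e (big-endian) → word 0x9e
ver:3 @ bit 5 → (0x9e>>5)&0x7 = 0x4  ←
bank:5 @ bit 0 → (0x9e>>0)&0x1f = 0x1e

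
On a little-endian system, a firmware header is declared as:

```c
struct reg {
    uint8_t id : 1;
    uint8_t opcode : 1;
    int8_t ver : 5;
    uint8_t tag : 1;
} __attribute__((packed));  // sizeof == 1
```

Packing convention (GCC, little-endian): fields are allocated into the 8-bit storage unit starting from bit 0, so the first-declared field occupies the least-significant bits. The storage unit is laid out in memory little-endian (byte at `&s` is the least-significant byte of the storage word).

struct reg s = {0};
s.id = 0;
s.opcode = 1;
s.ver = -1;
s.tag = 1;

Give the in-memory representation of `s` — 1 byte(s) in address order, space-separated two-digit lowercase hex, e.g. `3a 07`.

id:1 = 0 → 0x0 << 0 → word 0x00
opcode:1 = 1 → 0x1 << 1 → word 0x02
ver:5 = -1 → 0x1f << 2 → word 0x7e
tag:1 = 1 → 0x1 << 7 → word 0xfe
word = 0xfe → little-endian bytes:
  [0]=0xfe

fe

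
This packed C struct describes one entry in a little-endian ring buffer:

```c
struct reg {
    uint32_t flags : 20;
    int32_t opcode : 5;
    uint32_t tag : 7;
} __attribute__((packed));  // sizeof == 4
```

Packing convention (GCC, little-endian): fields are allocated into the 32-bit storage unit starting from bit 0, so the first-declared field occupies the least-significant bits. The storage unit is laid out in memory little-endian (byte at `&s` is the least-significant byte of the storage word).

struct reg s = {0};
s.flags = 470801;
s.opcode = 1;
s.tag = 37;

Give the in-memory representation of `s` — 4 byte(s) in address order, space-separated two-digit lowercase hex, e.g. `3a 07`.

flags:20 = 470801 → 0x72f11 << 0 → word 0x00072f11
opcode:5 = 1 → 0x1 << 20 → word 0x00172f11
tag:7 = 37 → 0x25 << 25 → word 0x4a172f11
word = 0x4a172f11 → little-endian bytes:
  [0]=0x11  [1]=0x2f  [2]=0x17  [3]=0x4a

11 2f 17 4a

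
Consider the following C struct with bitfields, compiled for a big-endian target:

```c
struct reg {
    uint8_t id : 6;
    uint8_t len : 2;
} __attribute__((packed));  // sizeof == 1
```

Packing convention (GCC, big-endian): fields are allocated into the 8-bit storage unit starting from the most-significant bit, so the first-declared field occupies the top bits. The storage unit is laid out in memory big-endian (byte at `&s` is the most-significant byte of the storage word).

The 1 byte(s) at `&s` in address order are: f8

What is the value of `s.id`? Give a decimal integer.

62

[0]=0xf8 (big-endian) → word 0xf8
id:6 @ bit 2 → (0xf8>>2)&0x3f = 0x3e  ←
len:2 @ bit 0 → (0xf8>>0)&0x3 = 0x0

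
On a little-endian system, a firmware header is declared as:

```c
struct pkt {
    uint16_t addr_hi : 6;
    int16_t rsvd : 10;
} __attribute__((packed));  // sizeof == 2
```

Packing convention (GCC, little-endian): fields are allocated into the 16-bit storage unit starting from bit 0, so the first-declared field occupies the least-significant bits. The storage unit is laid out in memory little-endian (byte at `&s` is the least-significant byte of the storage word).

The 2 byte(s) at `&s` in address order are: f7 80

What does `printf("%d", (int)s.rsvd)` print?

-509

[0]=0xf7 [1]=0x80 (little-endian) → word 0x80f7
addr_hi [0+:6] = (word>>0) & 0x3f = 55
rsvd [6+:10] = (word>>6) & 0x3ff = 515  ←
rsvd signed 10b, MSB=1: 515 - 1024 = -509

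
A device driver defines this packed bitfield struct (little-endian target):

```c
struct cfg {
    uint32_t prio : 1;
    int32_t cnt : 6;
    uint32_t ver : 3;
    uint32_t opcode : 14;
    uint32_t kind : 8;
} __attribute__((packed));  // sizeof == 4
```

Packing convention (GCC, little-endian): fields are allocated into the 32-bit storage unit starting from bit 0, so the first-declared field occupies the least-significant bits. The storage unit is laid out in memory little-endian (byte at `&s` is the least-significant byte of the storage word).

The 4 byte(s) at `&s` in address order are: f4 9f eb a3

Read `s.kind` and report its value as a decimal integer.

[0]=0xf4 [1]=0x9f [2]=0xeb [3]=0xa3 (little-endian) → word 0xa3eb9ff4
prio:1 @ bit 0 → (0xa3eb9ff4>>0)&0x1 = 0x0
cnt:6 @ bit 1 → (0xa3eb9ff4>>1)&0x3f = 0x3a
ver:3 @ bit 7 → (0xa3eb9ff4>>7)&0x7 = 0x7
opcode:14 @ bit 10 → (0xa3eb9ff4>>10)&0x3fff = 0x3ae7
kind:8 @ bit 24 → (0xa3eb9ff4>>24)&0xff = 0xa3  ←

163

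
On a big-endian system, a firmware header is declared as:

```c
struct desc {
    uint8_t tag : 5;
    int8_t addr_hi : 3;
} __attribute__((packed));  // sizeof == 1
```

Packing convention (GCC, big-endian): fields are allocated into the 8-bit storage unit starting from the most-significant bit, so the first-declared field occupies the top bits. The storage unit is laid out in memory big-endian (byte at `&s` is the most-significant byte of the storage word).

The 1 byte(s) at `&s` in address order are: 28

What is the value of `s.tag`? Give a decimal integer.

[0]=0x28 (big-endian) → word 0x28
tag [3+:5] = (word>>3) & 0x1f = 5  ←
addr_hi [0+:3] = (word>>0) & 0x7 = 0

5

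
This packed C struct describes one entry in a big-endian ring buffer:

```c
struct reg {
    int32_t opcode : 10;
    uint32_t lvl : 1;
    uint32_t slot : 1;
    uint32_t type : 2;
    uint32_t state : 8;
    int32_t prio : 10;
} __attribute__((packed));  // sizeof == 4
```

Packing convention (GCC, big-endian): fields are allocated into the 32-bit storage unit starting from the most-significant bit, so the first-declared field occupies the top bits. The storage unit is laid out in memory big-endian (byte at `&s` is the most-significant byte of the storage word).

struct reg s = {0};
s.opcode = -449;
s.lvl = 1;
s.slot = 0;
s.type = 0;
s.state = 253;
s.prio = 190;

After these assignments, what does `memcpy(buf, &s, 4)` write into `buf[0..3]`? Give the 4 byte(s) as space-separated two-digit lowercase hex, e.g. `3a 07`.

[22+:10] opcode=-449 & 0x3ff = 0x23f; word=0x8fc00000
[21+:1] lvl=1 & 0x1 = 0x1; word=0x8fe00000
[20+:1] slot=0 & 0x1 = 0x0; word=0x8fe00000
[18+:2] type=0 & 0x3 = 0x0; word=0x8fe00000
[10+:8] state=253 & 0xff = 0xfd; word=0x8fe3f400
[0+:10] prio=190 & 0x3ff = 0xbe; word=0x8fe3f4be
word = 0x8fe3f4be → big-endian bytes:
  [0]=0x8f  [1]=0xe3  [2]=0xf4  [3]=0xbe

8f e3 f4 be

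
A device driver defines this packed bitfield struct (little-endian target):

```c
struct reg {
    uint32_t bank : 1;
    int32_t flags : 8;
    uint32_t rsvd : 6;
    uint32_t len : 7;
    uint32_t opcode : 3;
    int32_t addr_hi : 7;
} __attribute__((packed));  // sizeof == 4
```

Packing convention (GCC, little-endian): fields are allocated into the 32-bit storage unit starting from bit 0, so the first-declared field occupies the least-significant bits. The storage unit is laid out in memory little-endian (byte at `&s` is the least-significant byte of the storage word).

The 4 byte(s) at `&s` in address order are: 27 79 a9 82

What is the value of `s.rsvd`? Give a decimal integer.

[0]=0x27 [1]=0x79 [2]=0xa9 [3]=0x82 (little-endian) → word 0x82a97927
bank:1 @ bit 0 → (0x82a97927>>0)&0x1 = 0x1
flags:8 @ bit 1 → (0x82a97927>>1)&0xff = 0x93
rsvd:6 @ bit 9 → (0x82a97927>>9)&0x3f = 0x3c  ←
len:7 @ bit 15 → (0x82a97927>>15)&0x7f = 0x52
opcode:3 @ bit 22 → (0x82a97927>>22)&0x7 = 0x2
addr_hi:7 @ bit 25 → (0x82a97927>>25)&0x7f = 0x41

60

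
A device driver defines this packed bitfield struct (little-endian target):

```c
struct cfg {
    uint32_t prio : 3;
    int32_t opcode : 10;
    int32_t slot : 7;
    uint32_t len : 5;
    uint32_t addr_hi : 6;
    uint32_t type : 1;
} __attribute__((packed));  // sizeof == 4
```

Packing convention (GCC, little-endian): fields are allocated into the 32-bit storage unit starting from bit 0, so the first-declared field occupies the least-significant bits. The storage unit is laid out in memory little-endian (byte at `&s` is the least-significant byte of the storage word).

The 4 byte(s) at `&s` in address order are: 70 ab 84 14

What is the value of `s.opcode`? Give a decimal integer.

[0]=0x70 [1]=0xab [2]=0x84 [3]=0x14 (little-endian) → word 0x1484ab70
prio:3 @ bit 0 → (0x1484ab70>>0)&0x7 = 0x0
opcode:10 @ bit 3 → (0x1484ab70>>3)&0x3ff = 0x16e  ←
slot:7 @ bit 13 → (0x1484ab70>>13)&0x7f = 0x25
len:5 @ bit 20 → (0x1484ab70>>20)&0x1f = 0x8
addr_hi:6 @ bit 25 → (0x1484ab70>>25)&0x3f = 0xa
type:1 @ bit 31 → (0x1484ab70>>31)&0x1 = 0x0
opcode signed 10b, MSB=0: value = 366

366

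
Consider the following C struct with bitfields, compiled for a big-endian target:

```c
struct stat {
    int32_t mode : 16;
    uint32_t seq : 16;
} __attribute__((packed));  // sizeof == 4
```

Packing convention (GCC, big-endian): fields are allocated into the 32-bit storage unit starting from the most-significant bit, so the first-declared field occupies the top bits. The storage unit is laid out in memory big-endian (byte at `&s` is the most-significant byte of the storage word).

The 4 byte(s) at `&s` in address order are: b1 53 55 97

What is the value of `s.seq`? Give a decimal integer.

21911

[0]=0xb1 [1]=0x53 [2]=0x55 [3]=0x97 (big-endian) → word 0xb1535597
mode [16+:16] = (word>>16) & 0xffff = 45395
seq [0+:16] = (word>>0) & 0xffff = 21911  ←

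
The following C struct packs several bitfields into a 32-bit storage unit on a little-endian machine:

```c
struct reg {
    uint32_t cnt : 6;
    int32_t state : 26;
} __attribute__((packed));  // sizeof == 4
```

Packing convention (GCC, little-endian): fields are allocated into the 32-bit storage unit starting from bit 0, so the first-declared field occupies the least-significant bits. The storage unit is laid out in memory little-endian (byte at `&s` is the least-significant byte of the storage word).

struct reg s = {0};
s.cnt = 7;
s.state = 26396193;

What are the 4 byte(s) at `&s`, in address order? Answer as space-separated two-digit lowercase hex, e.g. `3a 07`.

cnt (6b) val=7 bits=0x7 at bit 0: 0x00000007
state (26b) val=26396193 bits=0x192c621 at bit 6: 0x64b18847
word = 0x64b18847 → little-endian bytes:
  [0]=0x47  [1]=0x88  [2]=0xb1  [3]=0x64

47 88 b1 64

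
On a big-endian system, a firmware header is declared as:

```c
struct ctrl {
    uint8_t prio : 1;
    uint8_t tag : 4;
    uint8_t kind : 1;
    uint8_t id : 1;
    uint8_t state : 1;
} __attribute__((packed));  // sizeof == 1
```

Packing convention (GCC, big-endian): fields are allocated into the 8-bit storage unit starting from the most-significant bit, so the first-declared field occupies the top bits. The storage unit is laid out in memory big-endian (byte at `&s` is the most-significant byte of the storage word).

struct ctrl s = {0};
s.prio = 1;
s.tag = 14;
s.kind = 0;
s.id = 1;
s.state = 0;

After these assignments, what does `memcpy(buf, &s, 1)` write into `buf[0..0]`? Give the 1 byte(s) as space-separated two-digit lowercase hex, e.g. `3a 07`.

f2

prio:1 = 1 → 0x1 << 7 → word 0x80
tag:4 = 14 → 0xe << 3 → word 0xf0
kind:1 = 0 → 0x0 << 2 → word 0xf0
id:1 = 1 → 0x1 << 1 → word 0xf2
state:1 = 0 → 0x0 << 0 → word 0xf2
word = 0xf2 → big-endian bytes:
  [0]=0xf2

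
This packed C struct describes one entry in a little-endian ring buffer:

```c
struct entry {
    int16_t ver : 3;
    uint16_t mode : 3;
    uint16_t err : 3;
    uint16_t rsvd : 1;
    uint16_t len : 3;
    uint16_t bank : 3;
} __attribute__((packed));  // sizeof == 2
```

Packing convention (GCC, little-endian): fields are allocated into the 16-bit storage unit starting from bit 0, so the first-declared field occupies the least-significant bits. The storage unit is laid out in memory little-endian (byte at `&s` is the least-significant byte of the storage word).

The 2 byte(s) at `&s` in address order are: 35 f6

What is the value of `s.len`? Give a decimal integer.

[0]=0x35 [1]=0xf6 (little-endian) → word 0xf635
ver:3 @ bit 0 → (0xf635>>0)&0x7 = 0x5
mode:3 @ bit 3 → (0xf635>>3)&0x7 = 0x6
err:3 @ bit 6 → (0xf635>>6)&0x7 = 0x0
rsvd:1 @ bit 9 → (0xf635>>9)&0x1 = 0x1
len:3 @ bit 10 → (0xf635>>10)&0x7 = 0x5  ←
bank:3 @ bit 13 → (0xf635>>13)&0x7 = 0x7

5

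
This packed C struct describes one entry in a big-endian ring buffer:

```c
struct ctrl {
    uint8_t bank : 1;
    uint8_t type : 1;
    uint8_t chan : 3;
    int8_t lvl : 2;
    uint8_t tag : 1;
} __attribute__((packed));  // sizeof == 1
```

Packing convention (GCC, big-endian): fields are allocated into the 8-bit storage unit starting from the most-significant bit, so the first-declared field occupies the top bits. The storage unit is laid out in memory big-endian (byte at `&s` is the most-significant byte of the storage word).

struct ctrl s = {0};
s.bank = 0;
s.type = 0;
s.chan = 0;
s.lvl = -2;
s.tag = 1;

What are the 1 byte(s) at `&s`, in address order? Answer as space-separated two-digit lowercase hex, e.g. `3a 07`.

05

[7+:1] bank=0 & 0x1 = 0x0; word=0x00
[6+:1] type=0 & 0x1 = 0x0; word=0x00
[3+:3] chan=0 & 0x7 = 0x0; word=0x00
[1+:2] lvl=-2 & 0x3 = 0x2; word=0x04
[0+:1] tag=1 & 0x1 = 0x1; word=0x05
word = 0x05 → big-endian bytes:
  [0]=0x05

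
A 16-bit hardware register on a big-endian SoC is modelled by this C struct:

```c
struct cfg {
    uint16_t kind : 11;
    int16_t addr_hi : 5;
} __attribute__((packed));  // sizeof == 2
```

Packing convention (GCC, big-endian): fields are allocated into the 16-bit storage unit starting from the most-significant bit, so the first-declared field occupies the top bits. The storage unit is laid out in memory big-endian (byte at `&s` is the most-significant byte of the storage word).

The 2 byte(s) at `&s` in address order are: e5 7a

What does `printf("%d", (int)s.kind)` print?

[0]=0xe5 [1]=0x7a (big-endian) → word 0xe57a
kind:11 @ bit 5 → (0xe57a>>5)&0x7ff = 0x72b  ←
addr_hi:5 @ bit 0 → (0xe57a>>0)&0x1f = 0x1a

1835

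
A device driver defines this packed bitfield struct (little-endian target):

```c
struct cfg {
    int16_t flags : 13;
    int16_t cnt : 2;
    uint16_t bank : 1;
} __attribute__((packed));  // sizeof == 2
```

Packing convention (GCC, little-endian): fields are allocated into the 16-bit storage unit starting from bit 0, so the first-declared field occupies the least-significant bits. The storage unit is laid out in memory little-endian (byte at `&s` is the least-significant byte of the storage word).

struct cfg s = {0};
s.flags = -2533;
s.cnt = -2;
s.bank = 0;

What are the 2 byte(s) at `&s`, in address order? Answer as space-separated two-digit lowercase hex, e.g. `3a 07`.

flags (13b) val=-2533 bits=0x161b at bit 0: 0x161b
cnt (2b) val=-2 bits=0x2 at bit 13: 0x561b
bank (1b) val=0 bits=0x0 at bit 15: 0x561b
word = 0x561b → little-endian bytes:
  [0]=0x1b  [1]=0x56

1b 56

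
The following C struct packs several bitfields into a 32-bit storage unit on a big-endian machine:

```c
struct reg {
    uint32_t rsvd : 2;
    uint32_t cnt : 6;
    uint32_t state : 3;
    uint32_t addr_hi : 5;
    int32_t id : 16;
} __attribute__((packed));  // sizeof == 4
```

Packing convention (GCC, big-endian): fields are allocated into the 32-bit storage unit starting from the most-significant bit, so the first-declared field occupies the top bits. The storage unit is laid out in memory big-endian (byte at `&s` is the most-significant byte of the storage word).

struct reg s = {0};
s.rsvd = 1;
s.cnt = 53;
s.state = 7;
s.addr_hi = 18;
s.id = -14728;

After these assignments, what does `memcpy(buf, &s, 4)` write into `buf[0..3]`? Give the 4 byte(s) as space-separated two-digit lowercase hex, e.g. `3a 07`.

75 f2 c6 78

rsvd (2b) val=1 bits=0x1 at bit 30: 0x40000000
cnt (6b) val=53 bits=0x35 at bit 24: 0x75000000
state (3b) val=7 bits=0x7 at bit 21: 0x75e00000
addr_hi (5b) val=18 bits=0x12 at bit 16: 0x75f20000
id (16b) val=-14728 bits=0xc678 at bit 0: 0x75f2c678
word = 0x75f2c678 → big-endian bytes:
  [0]=0x75  [1]=0xf2  [2]=0xc6  [3]=0x78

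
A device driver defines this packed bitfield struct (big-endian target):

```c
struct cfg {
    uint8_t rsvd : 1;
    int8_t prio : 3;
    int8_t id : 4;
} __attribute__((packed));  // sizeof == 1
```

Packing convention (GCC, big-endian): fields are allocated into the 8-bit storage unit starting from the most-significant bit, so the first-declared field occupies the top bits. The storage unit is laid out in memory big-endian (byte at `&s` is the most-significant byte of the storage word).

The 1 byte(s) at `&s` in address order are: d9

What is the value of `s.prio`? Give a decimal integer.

[0]=0xd9 (big-endian) → word 0xd9
rsvd [7+:1] = (word>>7) & 0x1 = 1
prio [4+:3] = (word>>4) & 0x7 = 5  ←
id [0+:4] = (word>>0) & 0xf = 9
prio signed 3b, MSB=1: 5 - 8 = -3

-3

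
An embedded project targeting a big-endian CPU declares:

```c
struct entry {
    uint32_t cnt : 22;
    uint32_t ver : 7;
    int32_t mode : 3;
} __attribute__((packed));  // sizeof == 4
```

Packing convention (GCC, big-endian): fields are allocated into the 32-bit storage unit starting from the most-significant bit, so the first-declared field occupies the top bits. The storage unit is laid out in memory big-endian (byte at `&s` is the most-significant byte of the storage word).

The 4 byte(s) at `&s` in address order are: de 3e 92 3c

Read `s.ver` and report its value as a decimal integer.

[0]=0xde [1]=0x3e [2]=0x92 [3]=0x3c (big-endian) → word 0xde3e923c
cnt [10+:22] = (word>>10) & 0x3fffff = 3641252
ver [3+:7] = (word>>3) & 0x7f = 71  ←
mode [0+:3] = (word>>0) & 0x7 = 4

71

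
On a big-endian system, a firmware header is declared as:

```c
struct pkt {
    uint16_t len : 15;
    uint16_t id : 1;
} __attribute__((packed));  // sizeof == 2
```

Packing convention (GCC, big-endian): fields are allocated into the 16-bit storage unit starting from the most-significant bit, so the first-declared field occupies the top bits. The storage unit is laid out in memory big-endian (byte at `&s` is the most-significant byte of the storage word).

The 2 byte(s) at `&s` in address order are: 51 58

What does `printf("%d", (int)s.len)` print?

10412

[0]=0x51 [1]=0x58 (big-endian) → word 0x5158
len [1+:15] = (word>>1) & 0x7fff = 10412  ←
id [0+:1] = (word>>0) & 0x1 = 0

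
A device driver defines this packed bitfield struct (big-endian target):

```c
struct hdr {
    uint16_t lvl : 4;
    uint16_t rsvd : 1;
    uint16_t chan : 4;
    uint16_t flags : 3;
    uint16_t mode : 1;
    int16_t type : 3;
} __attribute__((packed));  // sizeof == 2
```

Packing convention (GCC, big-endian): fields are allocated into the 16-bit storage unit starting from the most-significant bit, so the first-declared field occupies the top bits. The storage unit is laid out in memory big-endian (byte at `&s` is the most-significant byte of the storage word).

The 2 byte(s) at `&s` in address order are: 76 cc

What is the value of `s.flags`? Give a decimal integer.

[0]=0x76 [1]=0xcc (big-endian) → word 0x76cc
lvl:4 @ bit 12 → (0x76cc>>12)&0xf = 0x7
rsvd:1 @ bit 11 → (0x76cc>>11)&0x1 = 0x0
chan:4 @ bit 7 → (0x76cc>>7)&0xf = 0xd
flags:3 @ bit 4 → (0x76cc>>4)&0x7 = 0x4  ←
mode:1 @ bit 3 → (0x76cc>>3)&0x1 = 0x1
type:3 @ bit 0 → (0x76cc>>0)&0x7 = 0x4

4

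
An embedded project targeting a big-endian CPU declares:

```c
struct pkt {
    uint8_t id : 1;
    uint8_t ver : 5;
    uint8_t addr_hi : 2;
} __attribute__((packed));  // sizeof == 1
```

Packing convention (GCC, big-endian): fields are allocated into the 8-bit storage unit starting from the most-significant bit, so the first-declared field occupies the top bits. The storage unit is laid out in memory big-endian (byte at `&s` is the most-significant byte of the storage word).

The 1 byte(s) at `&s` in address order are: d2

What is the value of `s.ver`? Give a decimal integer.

[0]=0xd2 (big-endian) → word 0xd2
id [7+:1] = (word>>7) & 0x1 = 1
ver [2+:5] = (word>>2) & 0x1f = 20  ←
addr_hi [0+:2] = (word>>0) & 0x3 = 2

20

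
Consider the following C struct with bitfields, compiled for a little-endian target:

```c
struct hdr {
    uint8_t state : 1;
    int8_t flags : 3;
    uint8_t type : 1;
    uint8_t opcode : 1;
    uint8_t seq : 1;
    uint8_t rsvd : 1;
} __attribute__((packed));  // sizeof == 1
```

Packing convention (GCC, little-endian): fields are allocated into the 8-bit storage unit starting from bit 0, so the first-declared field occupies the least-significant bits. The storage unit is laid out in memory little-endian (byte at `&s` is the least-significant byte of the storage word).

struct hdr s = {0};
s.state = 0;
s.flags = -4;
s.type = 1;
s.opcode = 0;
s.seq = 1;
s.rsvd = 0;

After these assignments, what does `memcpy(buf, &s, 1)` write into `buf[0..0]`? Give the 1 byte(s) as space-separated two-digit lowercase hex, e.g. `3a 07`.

58

state:1 = 0 → 0x0 << 0 → word 0x00
flags:3 = -4 → 0x4 << 1 → word 0x08
type:1 = 1 → 0x1 << 4 → word 0x18
opcode:1 = 0 → 0x0 << 5 → word 0x18
seq:1 = 1 → 0x1 << 6 → word 0x58
rsvd:1 = 0 → 0x0 << 7 → word 0x58
word = 0x58 → little-endian bytes:
  [0]=0x58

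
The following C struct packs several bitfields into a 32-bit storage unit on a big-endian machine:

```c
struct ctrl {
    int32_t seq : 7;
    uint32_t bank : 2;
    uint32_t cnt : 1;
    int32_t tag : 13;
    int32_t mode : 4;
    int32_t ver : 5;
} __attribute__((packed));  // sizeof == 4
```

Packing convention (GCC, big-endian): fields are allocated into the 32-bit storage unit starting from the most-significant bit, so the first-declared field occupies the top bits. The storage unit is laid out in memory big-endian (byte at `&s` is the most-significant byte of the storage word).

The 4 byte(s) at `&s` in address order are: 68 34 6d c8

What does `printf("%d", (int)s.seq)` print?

52

[0]=0x68 [1]=0x34 [2]=0x6d [3]=0xc8 (big-endian) → word 0x68346dc8
seq:7 @ bit 25 → (0x68346dc8>>25)&0x7f = 0x34  ←
bank:2 @ bit 23 → (0x68346dc8>>23)&0x3 = 0x0
cnt:1 @ bit 22 → (0x68346dc8>>22)&0x1 = 0x0
tag:13 @ bit 9 → (0x68346dc8>>9)&0x1fff = 0x1a36
mode:4 @ bit 5 → (0x68346dc8>>5)&0xf = 0xe
ver:5 @ bit 0 → (0x68346dc8>>0)&0x1f = 0x8
seq signed 7b, MSB=0: value = 52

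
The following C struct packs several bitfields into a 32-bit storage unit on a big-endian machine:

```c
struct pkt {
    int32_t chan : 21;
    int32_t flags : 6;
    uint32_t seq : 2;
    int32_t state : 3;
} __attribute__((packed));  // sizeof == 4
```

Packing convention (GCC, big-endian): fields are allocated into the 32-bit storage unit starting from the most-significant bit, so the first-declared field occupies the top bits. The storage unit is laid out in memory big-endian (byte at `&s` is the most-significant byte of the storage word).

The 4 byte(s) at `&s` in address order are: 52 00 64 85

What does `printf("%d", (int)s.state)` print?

-3

[0]=0x52 [1]=0x00 [2]=0x64 [3]=0x85 (big-endian) → word 0x52006485
chan [11+:21] = (word>>11) & 0x1fffff = 671756
flags [5+:6] = (word>>5) & 0x3f = 36
seq [3+:2] = (word>>3) & 0x3 = 0
state [0+:3] = (word>>0) & 0x7 = 5  ←
state signed 3b, MSB=1: 5 - 8 = -3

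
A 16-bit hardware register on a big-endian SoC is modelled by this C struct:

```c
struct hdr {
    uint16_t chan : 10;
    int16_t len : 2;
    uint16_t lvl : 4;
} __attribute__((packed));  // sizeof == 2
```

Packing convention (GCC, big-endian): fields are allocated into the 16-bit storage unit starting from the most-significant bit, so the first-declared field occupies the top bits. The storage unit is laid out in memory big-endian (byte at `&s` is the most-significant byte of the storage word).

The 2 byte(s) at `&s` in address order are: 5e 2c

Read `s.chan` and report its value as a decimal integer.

[0]=0x5e [1]=0x2c (big-endian) → word 0x5e2c
chan:10 @ bit 6 → (0x5e2c>>6)&0x3ff = 0x178  ←
len:2 @ bit 4 → (0x5e2c>>4)&0x3 = 0x2
lvl:4 @ bit 0 → (0x5e2c>>0)&0xf = 0xc

376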